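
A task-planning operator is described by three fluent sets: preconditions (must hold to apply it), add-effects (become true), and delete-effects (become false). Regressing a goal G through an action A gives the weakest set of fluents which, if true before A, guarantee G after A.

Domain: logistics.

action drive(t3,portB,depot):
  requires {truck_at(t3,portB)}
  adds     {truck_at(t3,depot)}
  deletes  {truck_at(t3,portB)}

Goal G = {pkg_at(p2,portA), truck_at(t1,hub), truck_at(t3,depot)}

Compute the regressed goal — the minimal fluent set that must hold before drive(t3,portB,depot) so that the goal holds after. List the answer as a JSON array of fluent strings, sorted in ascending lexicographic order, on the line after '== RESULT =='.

Regress:
  G ∩ del = {}  (empty — regression defined)
  G \ add = {pkg_at(p2,portA), truck_at(t1,hub), truck_at(t3,depot)} \ {truck_at(t3,depot)} = {pkg_at(p2,portA), truck_at(t1,hub)}
  ∪ pre   = {pkg_at(p2,portA), truck_at(t1,hub)} ∪ {truck_at(t3,portB)}
          = {pkg_at(p2,portA), truck_at(t1,hub), truck_at(t3,portB)}

== RESULT ==
["pkg_at(p2,portA)", "truck_at(t1,hub)", "truck_at(t3,portB)"]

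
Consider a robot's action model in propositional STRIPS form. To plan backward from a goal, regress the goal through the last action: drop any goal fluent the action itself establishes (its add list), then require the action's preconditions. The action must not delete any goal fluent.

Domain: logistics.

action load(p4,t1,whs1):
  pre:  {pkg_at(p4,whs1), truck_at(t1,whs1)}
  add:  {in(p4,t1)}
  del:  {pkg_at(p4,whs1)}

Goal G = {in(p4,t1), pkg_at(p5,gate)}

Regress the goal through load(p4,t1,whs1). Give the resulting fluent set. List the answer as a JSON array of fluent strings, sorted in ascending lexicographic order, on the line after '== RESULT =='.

Regress:
  G ∩ del = {}  (empty — regression defined)
  G \ add = {in(p4,t1), pkg_at(p5,gate)} \ {in(p4,t1)} = {pkg_at(p5,gate)}
  ∪ pre   = {pkg_at(p5,gate)} ∪ {pkg_at(p4,whs1), truck_at(t1,whs1)}
          = {pkg_at(p4,whs1), pkg_at(p5,gate), truck_at(t1,whs1)}

== RESULT ==
["pkg_at(p4,whs1)", "pkg_at(p5,gate)", "truck_at(t1,whs1)"]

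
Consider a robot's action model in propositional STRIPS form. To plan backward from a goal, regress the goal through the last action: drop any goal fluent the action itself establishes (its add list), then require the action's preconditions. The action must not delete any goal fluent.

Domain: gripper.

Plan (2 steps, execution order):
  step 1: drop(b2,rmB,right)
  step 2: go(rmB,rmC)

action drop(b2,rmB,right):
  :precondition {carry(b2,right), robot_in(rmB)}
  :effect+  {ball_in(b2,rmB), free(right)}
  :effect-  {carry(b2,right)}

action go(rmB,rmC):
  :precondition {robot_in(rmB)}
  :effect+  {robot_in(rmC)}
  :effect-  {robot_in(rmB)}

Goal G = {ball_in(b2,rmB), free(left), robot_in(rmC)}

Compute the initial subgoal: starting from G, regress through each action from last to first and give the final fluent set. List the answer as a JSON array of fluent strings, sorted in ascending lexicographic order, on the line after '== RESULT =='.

Regress step by step:
  through step 2 (go(rmB,rmC)): drop {robot_in(rmC)}, keep {ball_in(b2,rmB), free(left)}, require {robot_in(rmB)}
    → {ball_in(b2,rmB), free(left), robot_in(rmB)}
  through step 1 (drop(b2,rmB,right)): drop {ball_in(b2,rmB)}, keep {free(left), robot_in(rmB)}, require {carry(b2,right), robot_in(rmB)}
    → {carry(b2,right), free(left), robot_in(rmB)}

== RESULT ==
["carry(b2,right)", "free(left)", "robot_in(rmB)"]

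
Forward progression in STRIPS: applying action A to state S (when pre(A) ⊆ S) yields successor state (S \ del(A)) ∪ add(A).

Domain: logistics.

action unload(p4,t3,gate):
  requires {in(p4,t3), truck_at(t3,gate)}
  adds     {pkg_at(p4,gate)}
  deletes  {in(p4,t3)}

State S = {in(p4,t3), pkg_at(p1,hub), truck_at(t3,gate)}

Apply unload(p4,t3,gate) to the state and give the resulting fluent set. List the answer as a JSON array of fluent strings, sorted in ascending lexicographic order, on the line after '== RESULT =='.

Compute (S \ del) ∪ add:
  pre ⊆ S: {in(p4,t3), truck_at(t3,gate)} ⊆ S  — applicable
  S \ del = {pkg_at(p1,hub), truck_at(t3,gate)}
  ∪ add   = {pkg_at(p1,hub), pkg_at(p4,gate), truck_at(t3,gate)}

== RESULT ==
["pkg_at(p1,hub)", "pkg_at(p4,gate)", "truck_at(t3,gate)"]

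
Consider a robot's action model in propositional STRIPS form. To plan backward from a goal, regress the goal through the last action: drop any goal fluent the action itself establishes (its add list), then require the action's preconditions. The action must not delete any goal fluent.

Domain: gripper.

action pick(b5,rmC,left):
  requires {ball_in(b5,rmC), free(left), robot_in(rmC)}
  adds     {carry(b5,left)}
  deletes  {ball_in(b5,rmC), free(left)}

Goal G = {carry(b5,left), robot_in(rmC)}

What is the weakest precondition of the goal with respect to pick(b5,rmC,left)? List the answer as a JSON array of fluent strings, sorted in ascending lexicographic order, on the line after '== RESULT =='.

Compute (G \ add) ∪ pre:
  G ∩ del = {}  (empty — regression defined)
  G \ add = {carry(b5,left), robot_in(rmC)} \ {carry(b5,left)} = {robot_in(rmC)}
  ∪ pre   = {robot_in(rmC)} ∪ {ball_in(b5,rmC), free(left), robot_in(rmC)}
          = {ball_in(b5,rmC), free(left), robot_in(rmC)}

== RESULT ==
["ball_in(b5,rmC)", "free(left)", "robot_in(rmC)"]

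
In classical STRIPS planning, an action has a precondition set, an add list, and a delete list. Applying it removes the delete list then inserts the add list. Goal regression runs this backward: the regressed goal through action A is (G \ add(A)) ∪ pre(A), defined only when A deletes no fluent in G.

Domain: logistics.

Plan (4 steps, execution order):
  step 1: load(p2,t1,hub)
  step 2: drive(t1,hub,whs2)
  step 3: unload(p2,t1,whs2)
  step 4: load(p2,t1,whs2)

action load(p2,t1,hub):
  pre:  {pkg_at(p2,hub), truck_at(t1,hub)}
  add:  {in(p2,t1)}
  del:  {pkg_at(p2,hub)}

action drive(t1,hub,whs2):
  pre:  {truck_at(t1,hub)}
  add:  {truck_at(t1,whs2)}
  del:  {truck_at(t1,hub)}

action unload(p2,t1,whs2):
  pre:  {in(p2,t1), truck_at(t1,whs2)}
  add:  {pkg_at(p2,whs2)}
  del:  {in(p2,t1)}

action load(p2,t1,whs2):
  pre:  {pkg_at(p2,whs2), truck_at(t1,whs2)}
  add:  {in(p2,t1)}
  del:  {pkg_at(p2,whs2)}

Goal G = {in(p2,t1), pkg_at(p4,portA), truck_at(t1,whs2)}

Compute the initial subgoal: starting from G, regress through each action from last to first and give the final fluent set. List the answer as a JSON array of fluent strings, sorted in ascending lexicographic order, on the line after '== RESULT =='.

Regress step by step:
  through step 4 (load(p2,t1,whs2)): drop {in(p2,t1)}, keep {pkg_at(p4,portA), truck_at(t1,whs2)}, require {pkg_at(p2,whs2), truck_at(t1,whs2)}
    → {pkg_at(p2,whs2), pkg_at(p4,portA), truck_at(t1,whs2)}
  through step 3 (unload(p2,t1,whs2)): drop {pkg_at(p2,whs2)}, keep {pkg_at(p4,portA), truck_at(t1,whs2)}, require {in(p2,t1), truck_at(t1,whs2)}
    → {in(p2,t1), pkg_at(p4,portA), truck_at(t1,whs2)}
  through step 2 (drive(t1,hub,whs2)): drop {truck_at(t1,whs2)}, keep {in(p2,t1), pkg_at(p4,portA)}, require {truck_at(t1,hub)}
    → {in(p2,t1), pkg_at(p4,portA), truck_at(t1,hub)}
  through step 1 (load(p2,t1,hub)): drop {in(p2,t1)}, keep {pkg_at(p4,portA), truck_at(t1,hub)}, require {pkg_at(p2,hub), truck_at(t1,hub)}
    → {pkg_at(p2,hub), pkg_at(p4,portA), truck_at(t1,hub)}

== RESULT ==
["pkg_at(p2,hub)", "pkg_at(p4,portA)", "truck_at(t1,hub)"]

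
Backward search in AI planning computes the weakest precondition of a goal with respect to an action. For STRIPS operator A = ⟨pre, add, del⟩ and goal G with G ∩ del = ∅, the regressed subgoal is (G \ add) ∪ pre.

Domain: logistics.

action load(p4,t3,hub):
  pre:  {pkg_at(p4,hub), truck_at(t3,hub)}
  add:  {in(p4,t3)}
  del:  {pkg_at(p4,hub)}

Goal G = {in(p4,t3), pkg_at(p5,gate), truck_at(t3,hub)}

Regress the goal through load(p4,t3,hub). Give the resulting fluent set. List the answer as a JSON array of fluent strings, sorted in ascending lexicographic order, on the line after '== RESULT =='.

Compute (G \ add) ∪ pre:
  G ∩ del = {}  (empty — regression defined)
  G \ add = {in(p4,t3), pkg_at(p5,gate), truck_at(t3,hub)} \ {in(p4,t3)} = {pkg_at(p5,gate), truck_at(t3,hub)}
  ∪ pre   = {pkg_at(p5,gate), truck_at(t3,hub)} ∪ {pkg_at(p4,hub), truck_at(t3,hub)}
          = {pkg_at(p4,hub), pkg_at(p5,gate), truck_at(t3,hub)}

== RESULT ==
["pkg_at(p4,hub)", "pkg_at(p5,gate)", "truck_at(t3,hub)"]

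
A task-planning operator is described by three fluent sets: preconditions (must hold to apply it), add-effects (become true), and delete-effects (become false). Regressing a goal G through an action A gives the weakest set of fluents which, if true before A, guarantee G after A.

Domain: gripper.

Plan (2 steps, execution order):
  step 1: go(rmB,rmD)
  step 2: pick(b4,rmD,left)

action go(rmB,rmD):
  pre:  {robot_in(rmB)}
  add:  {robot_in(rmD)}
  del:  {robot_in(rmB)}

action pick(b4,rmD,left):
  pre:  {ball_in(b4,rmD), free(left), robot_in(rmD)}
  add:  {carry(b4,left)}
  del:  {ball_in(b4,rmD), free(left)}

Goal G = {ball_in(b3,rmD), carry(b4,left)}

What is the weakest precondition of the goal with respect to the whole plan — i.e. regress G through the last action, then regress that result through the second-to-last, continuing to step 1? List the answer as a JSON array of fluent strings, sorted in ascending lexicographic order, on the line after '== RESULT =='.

Work backward from the goal:
  through step 2 (pick(b4,rmD,left)): drop {carry(b4,left)}, keep {ball_in(b3,rmD)}, require {ball_in(b4,rmD), free(left), robot_in(rmD)}
    → {ball_in(b3,rmD), ball_in(b4,rmD), free(left), robot_in(rmD)}
  through step 1 (go(rmB,rmD)): drop {robot_in(rmD)}, keep {ball_in(b3,rmD), ball_in(b4,rmD), free(left)}, require {robot_in(rmB)}
    → {ball_in(b3,rmD), ball_in(b4,rmD), free(left), robot_in(rmB)}

== RESULT ==
["ball_in(b3,rmD)", "ball_in(b4,rmD)", "free(left)", "robot_in(rmB)"]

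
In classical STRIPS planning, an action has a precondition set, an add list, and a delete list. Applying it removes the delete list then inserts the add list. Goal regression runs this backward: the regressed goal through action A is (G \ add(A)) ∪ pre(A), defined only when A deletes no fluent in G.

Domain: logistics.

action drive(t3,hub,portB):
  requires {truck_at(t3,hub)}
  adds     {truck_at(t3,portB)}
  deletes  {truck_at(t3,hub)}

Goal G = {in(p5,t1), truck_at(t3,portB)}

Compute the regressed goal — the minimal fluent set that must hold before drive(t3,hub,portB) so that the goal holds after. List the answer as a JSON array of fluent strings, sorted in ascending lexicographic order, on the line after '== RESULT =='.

Compute (G \ add) ∪ pre:
  G ∩ del = {}  (empty — regression defined)
  G \ add = {in(p5,t1), truck_at(t3,portB)} \ {truck_at(t3,portB)} = {in(p5,t1)}
  ∪ pre   = {in(p5,t1)} ∪ {truck_at(t3,hub)}
          = {in(p5,t1), truck_at(t3,hub)}

== RESULT ==
["in(p5,t1)", "truck_at(t3,hub)"]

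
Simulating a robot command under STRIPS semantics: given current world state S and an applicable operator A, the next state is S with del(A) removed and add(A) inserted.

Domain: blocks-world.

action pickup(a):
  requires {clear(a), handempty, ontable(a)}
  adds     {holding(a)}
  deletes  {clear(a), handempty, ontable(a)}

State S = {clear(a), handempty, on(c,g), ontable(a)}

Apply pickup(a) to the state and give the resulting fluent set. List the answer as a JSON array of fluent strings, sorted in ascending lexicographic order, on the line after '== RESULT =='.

Progress:
  pre ⊆ S: {clear(a), handempty, ontable(a)} ⊆ S  — applicable
  S \ del = {on(c,g)}
  ∪ add   = {holding(a), on(c,g)}

== RESULT ==
["holding(a)", "on(c,g)"]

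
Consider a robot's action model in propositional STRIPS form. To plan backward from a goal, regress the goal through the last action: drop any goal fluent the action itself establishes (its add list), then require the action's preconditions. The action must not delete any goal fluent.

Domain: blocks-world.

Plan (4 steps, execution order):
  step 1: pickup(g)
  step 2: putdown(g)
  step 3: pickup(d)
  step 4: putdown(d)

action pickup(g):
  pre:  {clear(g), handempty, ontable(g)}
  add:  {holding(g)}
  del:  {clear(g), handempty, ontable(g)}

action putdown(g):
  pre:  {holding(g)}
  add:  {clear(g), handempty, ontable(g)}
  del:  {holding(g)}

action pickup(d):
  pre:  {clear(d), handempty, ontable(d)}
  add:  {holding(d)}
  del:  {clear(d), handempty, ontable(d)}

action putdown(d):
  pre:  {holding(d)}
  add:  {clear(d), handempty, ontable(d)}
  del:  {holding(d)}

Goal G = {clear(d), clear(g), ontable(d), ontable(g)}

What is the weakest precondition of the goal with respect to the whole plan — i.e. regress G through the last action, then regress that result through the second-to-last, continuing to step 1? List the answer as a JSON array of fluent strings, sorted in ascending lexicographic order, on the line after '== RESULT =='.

Regress step by step:
  through step 4 (putdown(d)): drop {clear(d), ontable(d)}, keep {clear(g), ontable(g)}, require {holding(d)}
    → {clear(g), holding(d), ontable(g)}
  through step 3 (pickup(d)): drop {holding(d)}, keep {clear(g), ontable(g)}, require {clear(d), handempty, ontable(d)}
    → {clear(d), clear(g), handempty, ontable(d), ontable(g)}
  through step 2 (putdown(g)): drop {clear(g), handempty, ontable(g)}, keep {clear(d), ontable(d)}, require {holding(g)}
    → {clear(d), holding(g), ontable(d)}
  through step 1 (pickup(g)): drop {holding(g)}, keep {clear(d), ontable(d)}, require {clear(g), handempty, ontable(g)}
    → {clear(d), clear(g), handempty, ontable(d), ontable(g)}

== RESULT ==
["clear(d)", "clear(g)", "handempty", "ontable(d)", "ontable(g)"]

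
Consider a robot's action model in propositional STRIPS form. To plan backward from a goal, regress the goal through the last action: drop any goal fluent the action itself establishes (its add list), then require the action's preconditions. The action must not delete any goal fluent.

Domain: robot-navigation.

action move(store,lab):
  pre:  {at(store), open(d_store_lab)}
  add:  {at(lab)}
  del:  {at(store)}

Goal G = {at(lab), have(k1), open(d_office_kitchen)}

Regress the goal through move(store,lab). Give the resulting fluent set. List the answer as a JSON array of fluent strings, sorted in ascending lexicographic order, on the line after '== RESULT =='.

Regress:
  G ∩ del = {}  (empty — regression defined)
  G \ add = {at(lab), have(k1), open(d_office_kitchen)} \ {at(lab)} = {have(k1), open(d_office_kitchen)}
  ∪ pre   = {have(k1), open(d_office_kitchen)} ∪ {at(store), open(d_store_lab)}
          = {at(store), have(k1), open(d_office_kitchen), open(d_store_lab)}

== RESULT ==
["at(store)", "have(k1)", "open(d_office_kitchen)", "open(d_store_lab)"]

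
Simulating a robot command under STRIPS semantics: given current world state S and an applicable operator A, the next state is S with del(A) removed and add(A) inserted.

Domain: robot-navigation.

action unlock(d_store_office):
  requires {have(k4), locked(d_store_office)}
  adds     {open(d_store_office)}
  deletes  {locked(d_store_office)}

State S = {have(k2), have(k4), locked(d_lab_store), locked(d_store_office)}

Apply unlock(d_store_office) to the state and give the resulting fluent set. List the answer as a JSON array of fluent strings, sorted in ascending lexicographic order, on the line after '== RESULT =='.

Progress:
  pre ⊆ S: {have(k4), locked(d_store_office)} ⊆ S  — applicable
  S \ del = {have(k2), have(k4), locked(d_lab_store)}
  ∪ add   = {have(k2), have(k4), locked(d_lab_store), open(d_store_office)}

== RESULT ==
["have(k2)", "have(k4)", "locked(d_lab_store)", "open(d_store_office)"]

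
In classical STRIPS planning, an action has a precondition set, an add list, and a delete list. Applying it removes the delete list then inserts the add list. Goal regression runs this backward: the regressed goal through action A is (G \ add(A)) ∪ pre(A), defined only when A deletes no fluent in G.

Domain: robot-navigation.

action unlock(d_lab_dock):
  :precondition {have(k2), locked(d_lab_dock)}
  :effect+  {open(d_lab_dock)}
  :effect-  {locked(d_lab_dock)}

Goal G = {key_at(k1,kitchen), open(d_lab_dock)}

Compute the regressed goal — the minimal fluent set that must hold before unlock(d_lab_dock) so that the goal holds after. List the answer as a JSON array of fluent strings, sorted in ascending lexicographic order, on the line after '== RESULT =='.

Regress:
  G ∩ del = {}  (empty — regression defined)
  G \ add = {key_at(k1,kitchen), open(d_lab_dock)} \ {open(d_lab_dock)} = {key_at(k1,kitchen)}
  ∪ pre   = {key_at(k1,kitchen)} ∪ {have(k2), locked(d_lab_dock)}
          = {have(k2), key_at(k1,kitchen), locked(d_lab_dock)}

== RESULT ==
["have(k2)", "key_at(k1,kitchen)", "locked(d_lab_dock)"]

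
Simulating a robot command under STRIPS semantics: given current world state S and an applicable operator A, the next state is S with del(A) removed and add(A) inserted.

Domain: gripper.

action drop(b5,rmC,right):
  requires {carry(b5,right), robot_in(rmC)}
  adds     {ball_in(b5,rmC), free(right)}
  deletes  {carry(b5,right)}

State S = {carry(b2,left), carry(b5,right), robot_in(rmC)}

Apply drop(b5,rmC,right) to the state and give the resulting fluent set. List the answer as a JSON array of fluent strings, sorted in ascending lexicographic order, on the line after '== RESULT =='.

Progress:
  pre ⊆ S: {carry(b5,right), robot_in(rmC)} ⊆ S  — applicable
  S \ del = {carry(b2,left), robot_in(rmC)}
  ∪ add   = {ball_in(b5,rmC), carry(b2,left), free(right), robot_in(rmC)}

== RESULT ==
["ball_in(b5,rmC)", "carry(b2,left)", "free(right)", "robot_in(rmC)"]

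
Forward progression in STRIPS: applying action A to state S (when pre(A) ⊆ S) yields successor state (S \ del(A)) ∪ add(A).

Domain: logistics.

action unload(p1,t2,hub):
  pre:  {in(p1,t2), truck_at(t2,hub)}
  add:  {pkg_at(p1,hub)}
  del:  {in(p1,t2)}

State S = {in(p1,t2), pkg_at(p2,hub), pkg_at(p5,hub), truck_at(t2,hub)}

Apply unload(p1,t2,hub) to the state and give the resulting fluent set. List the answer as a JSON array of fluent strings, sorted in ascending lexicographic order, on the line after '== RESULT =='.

Compute (S \ del) ∪ add:
  pre ⊆ S: {in(p1,t2), truck_at(t2,hub)} ⊆ S  — applicable
  S \ del = {pkg_at(p2,hub), pkg_at(p5,hub), truck_at(t2,hub)}
  ∪ add   = {pkg_at(p1,hub), pkg_at(p2,hub), pkg_at(p5,hub), truck_at(t2,hub)}

== RESULT ==
["pkg_at(p1,hub)", "pkg_at(p2,hub)", "pkg_at(p5,hub)", "truck_at(t2,hub)"]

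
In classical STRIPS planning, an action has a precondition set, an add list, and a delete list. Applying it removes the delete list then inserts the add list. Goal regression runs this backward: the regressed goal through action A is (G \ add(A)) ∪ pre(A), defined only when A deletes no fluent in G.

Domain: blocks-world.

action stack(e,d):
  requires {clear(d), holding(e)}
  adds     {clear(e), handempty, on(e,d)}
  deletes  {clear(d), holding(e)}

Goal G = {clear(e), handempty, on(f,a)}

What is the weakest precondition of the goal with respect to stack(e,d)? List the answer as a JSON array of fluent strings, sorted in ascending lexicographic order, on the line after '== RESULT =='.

Compute (G \ add) ∪ pre:
  G ∩ del = {}  (empty — regression defined)
  G \ add = {clear(e), handempty, on(f,a)} \ {clear(e), handempty, on(e,d)} = {on(f,a)}
  ∪ pre   = {on(f,a)} ∪ {clear(d), holding(e)}
          = {clear(d), holding(e), on(f,a)}

== RESULT ==
["clear(d)", "holding(e)", "on(f,a)"]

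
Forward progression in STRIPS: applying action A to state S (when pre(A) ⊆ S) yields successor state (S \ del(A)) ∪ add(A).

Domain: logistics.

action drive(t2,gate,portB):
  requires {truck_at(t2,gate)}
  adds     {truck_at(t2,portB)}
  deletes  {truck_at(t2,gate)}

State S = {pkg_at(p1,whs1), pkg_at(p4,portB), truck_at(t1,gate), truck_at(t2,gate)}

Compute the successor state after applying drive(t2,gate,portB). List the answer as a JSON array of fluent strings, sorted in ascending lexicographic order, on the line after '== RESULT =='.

Progress:
  pre ⊆ S: {truck_at(t2,gate)} ⊆ S  — applicable
  S \ del = {pkg_at(p1,whs1), pkg_at(p4,portB), truck_at(t1,gate)}
  ∪ add   = {pkg_at(p1,whs1), pkg_at(p4,portB), truck_at(t1,gate), truck_at(t2,portB)}

== RESULT ==
["pkg_at(p1,whs1)", "pkg_at(p4,portB)", "truck_at(t1,gate)", "truck_at(t2,portB)"]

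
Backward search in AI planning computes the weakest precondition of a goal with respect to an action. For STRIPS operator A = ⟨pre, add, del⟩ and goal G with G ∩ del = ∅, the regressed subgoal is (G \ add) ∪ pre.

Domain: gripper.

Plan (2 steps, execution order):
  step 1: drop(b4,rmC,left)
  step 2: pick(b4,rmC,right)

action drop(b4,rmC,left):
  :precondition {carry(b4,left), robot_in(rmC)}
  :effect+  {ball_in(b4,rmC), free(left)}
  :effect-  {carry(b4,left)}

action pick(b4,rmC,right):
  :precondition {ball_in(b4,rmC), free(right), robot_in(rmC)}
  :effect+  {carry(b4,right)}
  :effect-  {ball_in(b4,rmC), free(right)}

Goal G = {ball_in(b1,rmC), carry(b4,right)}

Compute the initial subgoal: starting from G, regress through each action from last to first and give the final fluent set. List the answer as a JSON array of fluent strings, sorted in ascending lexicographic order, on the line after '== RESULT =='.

Work backward from the goal:
  through step 2 (pick(b4,rmC,right)): drop {carry(b4,right)}, keep {ball_in(b1,rmC)}, require {ball_in(b4,rmC), free(right), robot_in(rmC)}
    → {ball_in(b1,rmC), ball_in(b4,rmC), free(right), robot_in(rmC)}
  through step 1 (drop(b4,rmC,left)): drop {ball_in(b4,rmC)}, keep {ball_in(b1,rmC), free(right), robot_in(rmC)}, require {carry(b4,left), robot_in(rmC)}
    → {ball_in(b1,rmC), carry(b4,left), free(right), robot_in(rmC)}

== RESULT ==
["ball_in(b1,rmC)", "carry(b4,left)", "free(right)", "robot_in(rmC)"]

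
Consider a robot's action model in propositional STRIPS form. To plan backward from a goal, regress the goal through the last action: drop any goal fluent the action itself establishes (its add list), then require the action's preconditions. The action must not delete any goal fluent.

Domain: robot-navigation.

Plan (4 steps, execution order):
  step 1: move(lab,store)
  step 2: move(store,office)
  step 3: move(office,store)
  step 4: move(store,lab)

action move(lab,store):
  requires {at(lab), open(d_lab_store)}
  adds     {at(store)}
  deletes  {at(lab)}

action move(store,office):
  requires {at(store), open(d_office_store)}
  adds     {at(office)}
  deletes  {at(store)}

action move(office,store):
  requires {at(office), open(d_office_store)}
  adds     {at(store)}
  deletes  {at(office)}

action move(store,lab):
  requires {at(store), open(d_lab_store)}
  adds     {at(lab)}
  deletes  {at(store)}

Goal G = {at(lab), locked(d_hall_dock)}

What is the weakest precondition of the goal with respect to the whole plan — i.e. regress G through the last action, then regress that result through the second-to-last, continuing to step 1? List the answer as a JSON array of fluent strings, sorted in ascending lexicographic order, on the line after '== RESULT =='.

Regress step by step:
  through step 4 (move(store,lab)): drop {at(lab)}, keep {locked(d_hall_dock)}, require {at(store), open(d_lab_store)}
    → {at(store), locked(d_hall_dock), open(d_lab_store)}
  through step 3 (move(office,store)): drop {at(store)}, keep {locked(d_hall_dock), open(d_lab_store)}, require {at(office), open(d_office_store)}
    → {at(office), locked(d_hall_dock), open(d_lab_store), open(d_office_store)}
  through step 2 (move(store,office)): drop {at(office)}, keep {locked(d_hall_dock), open(d_lab_store), open(d_office_store)}, require {at(store), open(d_office_store)}
    → {at(store), locked(d_hall_dock), open(d_lab_store), open(d_office_store)}
  through step 1 (move(lab,store)): drop {at(store)}, keep {locked(d_hall_dock), open(d_lab_store), open(d_office_store)}, require {at(lab), open(d_lab_store)}
    → {at(lab), locked(d_hall_dock), open(d_lab_store), open(d_office_store)}

== RESULT ==
["at(lab)", "locked(d_hall_dock)", "open(d_lab_store)", "open(d_office_store)"]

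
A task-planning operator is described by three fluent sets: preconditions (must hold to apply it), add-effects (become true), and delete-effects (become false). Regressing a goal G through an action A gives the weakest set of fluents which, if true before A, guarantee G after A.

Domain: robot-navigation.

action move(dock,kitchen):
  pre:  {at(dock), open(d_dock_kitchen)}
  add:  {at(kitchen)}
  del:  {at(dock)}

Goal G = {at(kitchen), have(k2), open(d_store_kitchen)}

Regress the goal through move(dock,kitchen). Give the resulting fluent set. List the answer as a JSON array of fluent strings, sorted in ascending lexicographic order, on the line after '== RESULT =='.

Regress:
  G ∩ del = {}  (empty — regression defined)
  G \ add = {at(kitchen), have(k2), open(d_store_kitchen)} \ {at(kitchen)} = {have(k2), open(d_store_kitchen)}
  ∪ pre   = {have(k2), open(d_store_kitchen)} ∪ {at(dock), open(d_dock_kitchen)}
          = {at(dock), have(k2), open(d_dock_kitchen), open(d_store_kitchen)}

== RESULT ==
["at(dock)", "have(k2)", "open(d_dock_kitchen)", "open(d_store_kitchen)"]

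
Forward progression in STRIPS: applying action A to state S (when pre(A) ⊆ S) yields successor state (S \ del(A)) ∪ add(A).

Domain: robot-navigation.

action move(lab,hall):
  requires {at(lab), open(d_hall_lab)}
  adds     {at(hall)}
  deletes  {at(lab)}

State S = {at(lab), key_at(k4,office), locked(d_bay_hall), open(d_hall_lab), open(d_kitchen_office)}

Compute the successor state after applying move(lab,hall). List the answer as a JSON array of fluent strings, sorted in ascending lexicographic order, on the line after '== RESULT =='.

Progress:
  pre ⊆ S: {at(lab), open(d_hall_lab)} ⊆ S  — applicable
  S \ del = {key_at(k4,office), locked(d_bay_hall), open(d_hall_lab), open(d_kitchen_office)}
  ∪ add   = {at(hall), key_at(k4,office), locked(d_bay_hall), open(d_hall_lab), open(d_kitchen_office)}

== RESULT ==
["at(hall)", "key_at(k4,office)", "locked(d_bay_hall)", "open(d_hall_lab)", "open(d_kitchen_office)"]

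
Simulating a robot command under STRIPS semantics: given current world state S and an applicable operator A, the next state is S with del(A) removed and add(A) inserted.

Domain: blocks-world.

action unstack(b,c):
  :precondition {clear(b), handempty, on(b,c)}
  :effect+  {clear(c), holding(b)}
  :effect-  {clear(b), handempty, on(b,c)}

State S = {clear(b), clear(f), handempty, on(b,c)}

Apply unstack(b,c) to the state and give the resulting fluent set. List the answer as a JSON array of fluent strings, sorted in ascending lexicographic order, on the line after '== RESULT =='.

Progress:
  pre ⊆ S: {clear(b), handempty, on(b,c)} ⊆ S  — applicable
  S \ del = {clear(f)}
  ∪ add   = {clear(c), clear(f), holding(b)}

== RESULT ==
["clear(c)", "clear(f)", "holding(b)"]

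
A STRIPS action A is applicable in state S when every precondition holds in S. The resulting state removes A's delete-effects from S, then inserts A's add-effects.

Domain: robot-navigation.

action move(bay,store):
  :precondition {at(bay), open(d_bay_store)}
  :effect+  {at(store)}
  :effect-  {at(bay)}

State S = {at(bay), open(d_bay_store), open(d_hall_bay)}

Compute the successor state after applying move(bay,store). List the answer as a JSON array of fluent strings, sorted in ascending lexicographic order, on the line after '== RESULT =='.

Compute (S \ del) ∪ add:
  pre ⊆ S: {at(bay), open(d_bay_store)} ⊆ S  — applicable
  S \ del = {open(d_bay_store), open(d_hall_bay)}
  ∪ add   = {at(store), open(d_bay_store), open(d_hall_bay)}

== RESULT ==
["at(store)", "open(d_bay_store)", "open(d_hall_bay)"]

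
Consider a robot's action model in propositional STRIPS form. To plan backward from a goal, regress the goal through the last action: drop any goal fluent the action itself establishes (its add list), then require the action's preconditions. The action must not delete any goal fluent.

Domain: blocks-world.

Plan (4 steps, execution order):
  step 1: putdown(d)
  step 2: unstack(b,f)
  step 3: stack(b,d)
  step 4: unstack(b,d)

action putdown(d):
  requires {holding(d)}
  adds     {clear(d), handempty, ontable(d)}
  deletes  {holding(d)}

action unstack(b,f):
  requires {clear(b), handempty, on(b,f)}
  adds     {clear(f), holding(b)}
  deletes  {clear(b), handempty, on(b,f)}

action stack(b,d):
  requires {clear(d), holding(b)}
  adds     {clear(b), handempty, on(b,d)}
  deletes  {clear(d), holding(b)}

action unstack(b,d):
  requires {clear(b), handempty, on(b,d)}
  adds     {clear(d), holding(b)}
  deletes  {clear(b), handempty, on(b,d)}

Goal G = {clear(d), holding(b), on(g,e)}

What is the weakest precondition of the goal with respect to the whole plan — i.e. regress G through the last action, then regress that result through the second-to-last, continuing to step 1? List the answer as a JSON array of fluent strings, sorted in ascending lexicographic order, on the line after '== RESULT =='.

Regress step by step:
  through step 4 (unstack(b,d)): drop {clear(d), holding(b)}, keep {on(g,e)}, require {clear(b), handempty, on(b,d)}
    → {clear(b), handempty, on(b,d), on(g,e)}
  through step 3 (stack(b,d)): drop {clear(b), handempty, on(b,d)}, keep {on(g,e)}, require {clear(d), holding(b)}
    → {clear(d), holding(b), on(g,e)}
  through step 2 (unstack(b,f)): drop {holding(b)}, keep {clear(d), on(g,e)}, require {clear(b), handempty, on(b,f)}
    → {clear(b), clear(d), handempty, on(b,f), on(g,e)}
  through step 1 (putdown(d)): drop {clear(d), handempty}, keep {clear(b), on(b,f), on(g,e)}, require {holding(d)}
    → {clear(b), holding(d), on(b,f), on(g,e)}

== RESULT ==
["clear(b)", "holding(d)", "on(b,f)", "on(g,e)"]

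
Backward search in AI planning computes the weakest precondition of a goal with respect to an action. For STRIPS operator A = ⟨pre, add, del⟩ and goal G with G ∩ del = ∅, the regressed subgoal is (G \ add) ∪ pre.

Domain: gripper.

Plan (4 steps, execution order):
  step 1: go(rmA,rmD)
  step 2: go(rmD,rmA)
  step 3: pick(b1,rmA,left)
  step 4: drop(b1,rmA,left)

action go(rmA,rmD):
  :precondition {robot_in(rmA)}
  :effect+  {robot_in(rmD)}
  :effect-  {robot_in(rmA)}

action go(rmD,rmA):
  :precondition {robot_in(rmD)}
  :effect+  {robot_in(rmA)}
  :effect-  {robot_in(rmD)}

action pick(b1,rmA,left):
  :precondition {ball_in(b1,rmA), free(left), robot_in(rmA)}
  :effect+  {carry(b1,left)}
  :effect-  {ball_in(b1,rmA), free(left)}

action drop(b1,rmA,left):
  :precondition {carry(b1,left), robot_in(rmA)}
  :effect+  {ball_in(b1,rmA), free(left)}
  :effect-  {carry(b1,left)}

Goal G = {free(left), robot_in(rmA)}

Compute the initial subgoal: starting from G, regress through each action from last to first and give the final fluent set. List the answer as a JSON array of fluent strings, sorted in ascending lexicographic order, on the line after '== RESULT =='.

Work backward from the goal:
  through step 4 (drop(b1,rmA,left)): drop {free(left)}, keep {robot_in(rmA)}, require {carry(b1,left), robot_in(rmA)}
    → {carry(b1,left), robot_in(rmA)}
  through step 3 (pick(b1,rmA,left)): drop {carry(b1,left)}, keep {robot_in(rmA)}, require {ball_in(b1,rmA), free(left), robot_in(rmA)}
    → {ball_in(b1,rmA), free(left), robot_in(rmA)}
  through step 2 (go(rmD,rmA)): drop {robot_in(rmA)}, keep {ball_in(b1,rmA), free(left)}, require {robot_in(rmD)}
    → {ball_in(b1,rmA), free(left), robot_in(rmD)}
  through step 1 (go(rmA,rmD)): drop {robot_in(rmD)}, keep {ball_in(b1,rmA), free(left)}, require {robot_in(rmA)}
    → {ball_in(b1,rmA), free(left), robot_in(rmA)}

== RESULT ==
["ball_in(b1,rmA)", "free(left)", "robot_in(rmA)"]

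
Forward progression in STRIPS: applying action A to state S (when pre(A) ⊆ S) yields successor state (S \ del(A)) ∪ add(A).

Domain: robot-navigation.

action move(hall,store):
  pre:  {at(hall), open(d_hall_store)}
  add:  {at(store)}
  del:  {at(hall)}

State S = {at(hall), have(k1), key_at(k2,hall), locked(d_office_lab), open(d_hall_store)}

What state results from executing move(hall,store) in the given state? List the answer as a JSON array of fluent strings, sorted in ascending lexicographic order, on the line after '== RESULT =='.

Compute (S \ del) ∪ add:
  pre ⊆ S: {at(hall), open(d_hall_store)} ⊆ S  — applicable
  S \ del = {have(k1), key_at(k2,hall), locked(d_office_lab), open(d_hall_store)}
  ∪ add   = {at(store), have(k1), key_at(k2,hall), locked(d_office_lab), open(d_hall_store)}

== RESULT ==
["at(store)", "have(k1)", "key_at(k2,hall)", "locked(d_office_lab)", "open(d_hall_store)"]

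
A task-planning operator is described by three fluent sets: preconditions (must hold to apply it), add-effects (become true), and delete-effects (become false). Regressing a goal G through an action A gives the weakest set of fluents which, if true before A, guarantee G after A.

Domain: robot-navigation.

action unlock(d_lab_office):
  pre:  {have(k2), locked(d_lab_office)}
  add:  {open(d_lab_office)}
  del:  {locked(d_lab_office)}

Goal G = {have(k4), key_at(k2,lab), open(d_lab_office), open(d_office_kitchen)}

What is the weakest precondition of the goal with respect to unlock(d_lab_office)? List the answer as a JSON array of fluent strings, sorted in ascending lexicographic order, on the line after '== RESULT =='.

Regress:
  G ∩ del = {}  (empty — regression defined)
  G \ add = {have(k4), key_at(k2,lab), open(d_lab_office), open(d_office_kitchen)} \ {open(d_lab_office)} = {have(k4), key_at(k2,lab), open(d_office_kitchen)}
  ∪ pre   = {have(k4), key_at(k2,lab), open(d_office_kitchen)} ∪ {have(k2), locked(d_lab_office)}
          = {have(k2), have(k4), key_at(k2,lab), locked(d_lab_office), open(d_office_kitchen)}

== RESULT ==
["have(k2)", "have(k4)", "key_at(k2,lab)", "locked(d_lab_office)", "open(d_office_kitchen)"]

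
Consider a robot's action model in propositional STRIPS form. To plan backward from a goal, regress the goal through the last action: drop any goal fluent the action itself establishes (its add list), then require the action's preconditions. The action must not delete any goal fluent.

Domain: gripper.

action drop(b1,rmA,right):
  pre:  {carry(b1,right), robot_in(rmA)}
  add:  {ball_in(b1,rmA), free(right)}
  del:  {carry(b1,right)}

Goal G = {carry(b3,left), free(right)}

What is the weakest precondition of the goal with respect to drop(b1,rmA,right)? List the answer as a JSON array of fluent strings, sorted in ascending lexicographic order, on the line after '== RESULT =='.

Regress:
  G ∩ del = {}  (empty — regression defined)
  G \ add = {carry(b3,left), free(right)} \ {ball_in(b1,rmA), free(right)} = {carry(b3,left)}
  ∪ pre   = {carry(b3,left)} ∪ {carry(b1,right), robot_in(rmA)}
          = {carry(b1,right), carry(b3,left), robot_in(rmA)}

== RESULT ==
["carry(b1,right)", "carry(b3,left)", "robot_in(rmA)"]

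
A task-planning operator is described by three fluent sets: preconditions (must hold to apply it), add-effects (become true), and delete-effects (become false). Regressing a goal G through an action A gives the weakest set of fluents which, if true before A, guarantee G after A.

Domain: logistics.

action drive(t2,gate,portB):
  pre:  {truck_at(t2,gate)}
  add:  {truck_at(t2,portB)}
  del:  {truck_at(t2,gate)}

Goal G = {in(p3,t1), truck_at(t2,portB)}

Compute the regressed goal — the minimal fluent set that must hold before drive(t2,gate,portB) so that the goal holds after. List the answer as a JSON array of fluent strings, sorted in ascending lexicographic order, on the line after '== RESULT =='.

Regress:
  G ∩ del = {}  (empty — regression defined)
  G \ add = {in(p3,t1), truck_at(t2,portB)} \ {truck_at(t2,portB)} = {in(p3,t1)}
  ∪ pre   = {in(p3,t1)} ∪ {truck_at(t2,gate)}
          = {in(p3,t1), truck_at(t2,gate)}

== RESULT ==
["in(p3,t1)", "truck_at(t2,gate)"]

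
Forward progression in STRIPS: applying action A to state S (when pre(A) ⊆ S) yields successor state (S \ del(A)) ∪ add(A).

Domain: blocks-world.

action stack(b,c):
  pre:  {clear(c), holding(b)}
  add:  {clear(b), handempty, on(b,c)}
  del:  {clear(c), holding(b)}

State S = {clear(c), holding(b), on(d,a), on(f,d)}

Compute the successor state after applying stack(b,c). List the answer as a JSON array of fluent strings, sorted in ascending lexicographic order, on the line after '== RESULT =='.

Progress:
  pre ⊆ S: {clear(c), holding(b)} ⊆ S  — applicable
  S \ del = {on(d,a), on(f,d)}
  ∪ add   = {clear(b), handempty, on(b,c), on(d,a), on(f,d)}

== RESULT ==
["clear(b)", "handempty", "on(b,c)", "on(d,a)", "on(f,d)"]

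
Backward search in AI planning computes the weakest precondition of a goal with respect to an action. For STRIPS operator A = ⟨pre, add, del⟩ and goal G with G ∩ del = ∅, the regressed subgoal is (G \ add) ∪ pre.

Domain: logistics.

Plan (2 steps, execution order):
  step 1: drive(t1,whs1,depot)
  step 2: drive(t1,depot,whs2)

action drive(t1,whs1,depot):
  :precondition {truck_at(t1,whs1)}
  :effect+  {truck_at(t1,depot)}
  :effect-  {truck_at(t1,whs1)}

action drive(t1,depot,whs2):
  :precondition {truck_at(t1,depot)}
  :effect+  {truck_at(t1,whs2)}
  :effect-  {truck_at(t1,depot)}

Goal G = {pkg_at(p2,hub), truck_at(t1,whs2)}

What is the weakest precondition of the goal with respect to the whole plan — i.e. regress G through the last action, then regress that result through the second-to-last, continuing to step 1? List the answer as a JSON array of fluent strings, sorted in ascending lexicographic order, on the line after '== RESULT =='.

Work backward from the goal:
  through step 2 (drive(t1,depot,whs2)): drop {truck_at(t1,whs2)}, keep {pkg_at(p2,hub)}, require {truck_at(t1,depot)}
    → {pkg_at(p2,hub), truck_at(t1,depot)}
  through step 1 (drive(t1,whs1,depot)): drop {truck_at(t1,depot)}, keep {pkg_at(p2,hub)}, require {truck_at(t1,whs1)}
    → {pkg_at(p2,hub), truck_at(t1,whs1)}

== RESULT ==
["pkg_at(p2,hub)", "truck_at(t1,whs1)"]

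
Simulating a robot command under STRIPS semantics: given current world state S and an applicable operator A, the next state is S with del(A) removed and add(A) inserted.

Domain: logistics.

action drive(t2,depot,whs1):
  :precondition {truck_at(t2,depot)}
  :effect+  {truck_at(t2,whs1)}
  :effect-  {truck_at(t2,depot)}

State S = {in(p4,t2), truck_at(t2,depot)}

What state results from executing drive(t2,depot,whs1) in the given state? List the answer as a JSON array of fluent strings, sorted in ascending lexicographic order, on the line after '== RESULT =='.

Compute (S \ del) ∪ add:
  pre ⊆ S: {truck_at(t2,depot)} ⊆ S  — applicable
  S \ del = {in(p4,t2)}
  ∪ add   = {in(p4,t2), truck_at(t2,whs1)}

== RESULT ==
["in(p4,t2)", "truck_at(t2,whs1)"]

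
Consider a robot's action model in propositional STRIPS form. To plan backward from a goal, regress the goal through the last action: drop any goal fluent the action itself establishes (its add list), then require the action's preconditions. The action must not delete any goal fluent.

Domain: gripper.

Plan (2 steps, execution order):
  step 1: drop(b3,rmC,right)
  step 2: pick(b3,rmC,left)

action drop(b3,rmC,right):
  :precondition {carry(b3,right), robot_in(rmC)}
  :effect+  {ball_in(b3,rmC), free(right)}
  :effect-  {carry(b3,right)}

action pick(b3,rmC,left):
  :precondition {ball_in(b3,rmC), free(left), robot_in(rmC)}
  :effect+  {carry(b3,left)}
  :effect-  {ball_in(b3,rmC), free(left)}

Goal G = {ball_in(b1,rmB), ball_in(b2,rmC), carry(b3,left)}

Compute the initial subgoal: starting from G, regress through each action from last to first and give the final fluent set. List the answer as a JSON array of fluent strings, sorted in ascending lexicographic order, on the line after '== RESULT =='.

Work backward from the goal:
  through step 2 (pick(b3,rmC,left)): drop {carry(b3,left)}, keep {ball_in(b1,rmB), ball_in(b2,rmC)}, require {ball_in(b3,rmC), free(left), robot_in(rmC)}
    → {ball_in(b1,rmB), ball_in(b2,rmC), ball_in(b3,rmC), free(left), robot_in(rmC)}
  through step 1 (drop(b3,rmC,right)): drop {ball_in(b3,rmC)}, keep {ball_in(b1,rmB), ball_in(b2,rmC), free(left), robot_in(rmC)}, require {carry(b3,right), robot_in(rmC)}
    → {ball_in(b1,rmB), ball_in(b2,rmC), carry(b3,right), free(left), robot_in(rmC)}

== RESULT ==
["ball_in(b1,rmB)", "ball_in(b2,rmC)", "carry(b3,right)", "free(left)", "robot_in(rmC)"]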